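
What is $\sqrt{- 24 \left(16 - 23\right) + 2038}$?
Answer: $\sqrt{2206} \approx 46.968$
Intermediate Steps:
$\sqrt{- 24 \left(16 - 23\right) + 2038} = \sqrt{\left(-24\right) \left(-7\right) + 2038} = \sqrt{168 + 2038} = \sqrt{2206}$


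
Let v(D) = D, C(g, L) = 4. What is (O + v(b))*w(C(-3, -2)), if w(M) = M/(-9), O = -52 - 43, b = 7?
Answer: 352/9 ≈ 39.111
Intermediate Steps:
O = -95
w(M) = -M/9 (w(M) = M*(-1/9) = -M/9)
(O + v(b))*w(C(-3, -2)) = (-95 + 7)*(-1/9*4) = -88*(-4/9) = 352/9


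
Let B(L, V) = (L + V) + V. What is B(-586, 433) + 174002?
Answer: 174282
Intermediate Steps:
B(L, V) = L + 2*V
B(-586, 433) + 174002 = (-586 + 2*433) + 174002 = (-586 + 866) + 174002 = 280 + 174002 = 174282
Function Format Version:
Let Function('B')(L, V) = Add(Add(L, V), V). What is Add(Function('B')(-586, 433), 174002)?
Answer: 174282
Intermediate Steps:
Function('B')(L, V) = Add(L, Mul(2, V))
Add(Function('B')(-586, 433), 174002) = Add(Add(-586, Mul(2, 433)), 174002) = Add(Add(-586, 866), 174002) = Add(280, 174002) = 174282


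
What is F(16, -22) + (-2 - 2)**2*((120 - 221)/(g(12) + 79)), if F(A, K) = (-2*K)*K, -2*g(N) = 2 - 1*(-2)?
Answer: -76152/77 ≈ -988.99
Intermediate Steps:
g(N) = -2 (g(N) = -(2 - 1*(-2))/2 = -(2 + 2)/2 = -1/2*4 = -2)
F(A, K) = -2*K**2
F(16, -22) + (-2 - 2)**2*((120 - 221)/(g(12) + 79)) = -2*(-22)**2 + (-2 - 2)**2*((120 - 221)/(-2 + 79)) = -2*484 + (-4)**2*(-101/77) = -968 + 16*(-101*1/77) = -968 + 16*(-101/77) = -968 - 1616/77 = -76152/77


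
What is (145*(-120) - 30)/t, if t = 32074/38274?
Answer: -47651130/2291 ≈ -20799.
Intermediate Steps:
t = 16037/19137 (t = 32074*(1/38274) = 16037/19137 ≈ 0.83801)
(145*(-120) - 30)/t = (145*(-120) - 30)/(16037/19137) = (-17400 - 30)*(19137/16037) = -17430*19137/16037 = -47651130/2291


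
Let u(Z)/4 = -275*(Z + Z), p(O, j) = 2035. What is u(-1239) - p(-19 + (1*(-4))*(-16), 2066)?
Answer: 2723765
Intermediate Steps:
u(Z) = -2200*Z (u(Z) = 4*(-275*(Z + Z)) = 4*(-550*Z) = -2200*Z)
u(-1239) - p(-19 + (1*(-4))*(-16), 2066) = -2200*(-1239) - 1*2035 = 2725800 - 2035 = 2723765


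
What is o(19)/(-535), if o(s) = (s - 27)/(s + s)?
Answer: 4/10165 ≈ 0.00039351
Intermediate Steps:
o(s) = (-27 + s)/(2*s) (o(s) = (-27 + s)/((2*s)) = (-27 + s)*(1/(2*s)) = (-27 + s)/(2*s))
o(19)/(-535) = ((1/2)*(-27 + 19)/19)/(-535) = ((1/2)*(1/19)*(-8))*(-1/535) = -4/19*(-1/535) = 4/10165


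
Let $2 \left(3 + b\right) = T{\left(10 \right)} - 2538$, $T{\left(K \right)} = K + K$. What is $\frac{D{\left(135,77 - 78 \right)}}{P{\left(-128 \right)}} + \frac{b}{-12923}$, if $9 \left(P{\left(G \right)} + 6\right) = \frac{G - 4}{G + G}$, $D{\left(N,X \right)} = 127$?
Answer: $- \frac{313674490}{14745143} \approx -21.273$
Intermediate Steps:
$T{\left(K \right)} = 2 K$
$P{\left(G \right)} = -6 + \frac{-4 + G}{18 G}$ ($P{\left(G \right)} = -6 + \frac{\left(G - 4\right) \frac{1}{G + G}}{9} = -6 + \frac{\left(-4 + G\right) \frac{1}{2 G}}{9} = -6 + \frac{\frac{1}{2} \frac{1}{G} \left(-4 + G\right)}{9} = -6 + \frac{-4 + G}{18 G}$)
$b = -1262$ ($b = -3 + \frac{2 \cdot 10 - 2538}{2} = -3 + \frac{20 - 2538}{2} = -3 + \frac{1}{2} \left(-2518\right) = -3 - 1259 = -1262$)
$\frac{D{\left(135,77 - 78 \right)}}{P{\left(-128 \right)}} + \frac{b}{-12923} = \frac{127}{\frac{1}{18} \frac{1}{-128} \left(-4 - -13696\right)} - \frac{1262}{-12923} = \frac{127}{\frac{1}{18} \left(- \frac{1}{128}\right) \left(-4 + 13696\right)} - - \frac{1262}{12923} = \frac{127}{\frac{1}{18} \left(- \frac{1}{128}\right) 13692} + \frac{1262}{12923} = \frac{127}{- \frac{1141}{192}} + \frac{1262}{12923} = 127 \left(- \frac{192}{1141}\right) + \frac{1262}{12923} = - \frac{24384}{1141} + \frac{1262}{12923} = - \frac{313674490}{14745143}$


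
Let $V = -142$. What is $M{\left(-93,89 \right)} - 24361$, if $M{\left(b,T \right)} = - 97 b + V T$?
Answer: $-27978$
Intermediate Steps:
$M{\left(b,T \right)} = - 142 T - 97 b$ ($M{\left(b,T \right)} = - 97 b - 142 T = - 142 T - 97 b$)
$M{\left(-93,89 \right)} - 24361 = \left(\left(-142\right) 89 - -9021\right) - 24361 = \left(-12638 + 9021\right) - 24361 = -3617 - 24361 = -27978$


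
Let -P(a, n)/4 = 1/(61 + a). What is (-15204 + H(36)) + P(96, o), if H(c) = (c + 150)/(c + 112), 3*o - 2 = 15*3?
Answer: -176625767/11618 ≈ -15203.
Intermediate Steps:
o = 47/3 (o = 2/3 + (15*3)/3 = 2/3 + (1/3)*45 = 2/3 + 15 = 47/3 ≈ 15.667)
P(a, n) = -4/(61 + a)
H(c) = (150 + c)/(112 + c)
(-15204 + H(36)) + P(96, o) = (-15204 + (150 + 36)/(112 + 36)) - 4/(61 + 96) = (-15204 + 186/148) - 4/157 = (-15204 + (1/148)*186) - 4*1/157 = (-15204 + 93/74) - 4/157 = -1125003/74 - 4/157 = -176625767/11618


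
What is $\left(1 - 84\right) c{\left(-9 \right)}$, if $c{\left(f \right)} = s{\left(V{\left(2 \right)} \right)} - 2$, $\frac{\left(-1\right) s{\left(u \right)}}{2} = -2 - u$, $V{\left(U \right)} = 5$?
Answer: $-996$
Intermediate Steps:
$s{\left(u \right)} = 4 + 2 u$ ($s{\left(u \right)} = - 2 \left(-2 - u\right) = 4 + 2 u$)
$c{\left(f \right)} = 12$ ($c{\left(f \right)} = \left(4 + 2 \cdot 5\right) - 2 = \left(4 + 10\right) - 2 = 14 - 2 = 12$)
$\left(1 - 84\right) c{\left(-9 \right)} = \left(1 - 84\right) 12 = \left(-83\right) 12 = -996$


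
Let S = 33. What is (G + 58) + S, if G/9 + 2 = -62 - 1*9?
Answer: -566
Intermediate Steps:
G = -657 (G = -18 + 9*(-62 - 1*9) = -18 + 9*(-62 - 9) = -18 + 9*(-71) = -18 - 639 = -657)
(G + 58) + S = (-657 + 58) + 33 = -599 + 33 = -566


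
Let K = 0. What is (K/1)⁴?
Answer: 0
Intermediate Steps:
(K/1)⁴ = (0/1)⁴ = (0*1)⁴ = 0⁴ = 0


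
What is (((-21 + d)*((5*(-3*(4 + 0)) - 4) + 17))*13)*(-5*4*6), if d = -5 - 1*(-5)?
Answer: -1539720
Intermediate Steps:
d = 0 (d = -5 + 5 = 0)
(((-21 + d)*((5*(-3*(4 + 0)) - 4) + 17))*13)*(-5*4*6) = (((-21 + 0)*((5*(-3*(4 + 0)) - 4) + 17))*13)*(-5*4*6) = (-21*((5*(-3*4) - 4) + 17)*13)*(-20*6) = (-21*((5*(-12) - 4) + 17)*13)*(-120) = (-21*((-60 - 4) + 17)*13)*(-120) = (-21*(-64 + 17)*13)*(-120) = (-21*(-47)*13)*(-120) = (987*13)*(-120) = 12831*(-120) = -1539720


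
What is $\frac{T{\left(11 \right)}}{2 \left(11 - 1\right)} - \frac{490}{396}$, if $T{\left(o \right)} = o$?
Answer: $- \frac{1361}{1980} \approx -0.68737$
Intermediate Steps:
$\frac{T{\left(11 \right)}}{2 \left(11 - 1\right)} - \frac{490}{396} = \frac{11}{2 \left(11 - 1\right)} - \frac{490}{396} = \frac{11}{2 \cdot 10} - \frac{245}{198} = \frac{11}{20} - \frac{245}{198} = - \frac{1361}{1980}$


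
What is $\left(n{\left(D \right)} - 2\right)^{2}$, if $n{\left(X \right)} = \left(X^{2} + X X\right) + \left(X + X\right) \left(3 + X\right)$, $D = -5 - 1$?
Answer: $11236$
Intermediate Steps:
$D = -6$
$n{\left(X \right)} = 2 X^{2} + 2 X \left(3 + X\right)$ ($n{\left(X \right)} = \left(X^{2} + X^{2}\right) + 2 X \left(3 + X\right) = 2 X^{2} + 2 X \left(3 + X\right)$)
$\left(n{\left(D \right)} - 2\right)^{2} = \left(2 \left(-6\right) \left(3 + 2 \left(-6\right)\right) - 2\right)^{2} = \left(2 \left(-6\right) \left(3 - 12\right) - 2\right)^{2} = \left(2 \left(-6\right) \left(-9\right) - 2\right)^{2} = \left(108 - 2\right)^{2} = 106^{2} = 11236$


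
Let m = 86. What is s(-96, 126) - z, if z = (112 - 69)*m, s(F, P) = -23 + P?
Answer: -3595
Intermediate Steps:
z = 3698 (z = (112 - 69)*86 = 43*86 = 3698)
s(-96, 126) - z = (-23 + 126) - 1*3698 = 103 - 3698 = -3595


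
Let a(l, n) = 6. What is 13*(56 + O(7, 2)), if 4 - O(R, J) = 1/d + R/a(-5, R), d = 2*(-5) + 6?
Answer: 9217/12 ≈ 768.08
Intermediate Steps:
d = -4 (d = -10 + 6 = -4)
O(R, J) = 17/4 - R/6 (O(R, J) = 4 - (1/(-4) + R/6) = 4 - (1*(-¼) + R*(⅙)) = 4 - (-¼ + R/6) = 4 + (¼ - R/6) = 17/4 - R/6)
13*(56 + O(7, 2)) = 13*(56 + (17/4 - ⅙*7)) = 13*(56 + (17/4 - 7/6)) = 13*(56 + 37/12) = 13*(709/12) = 9217/12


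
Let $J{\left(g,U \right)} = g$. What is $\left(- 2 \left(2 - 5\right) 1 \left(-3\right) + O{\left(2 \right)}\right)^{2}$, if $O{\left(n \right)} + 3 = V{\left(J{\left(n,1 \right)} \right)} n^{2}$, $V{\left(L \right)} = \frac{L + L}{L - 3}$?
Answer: $1369$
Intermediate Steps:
$V{\left(L \right)} = \frac{2 L}{-3 + L}$
$O{\left(n \right)} = -3 + \frac{2 n^{3}}{-3 + n}$ ($O{\left(n \right)} = -3 + \frac{2 n}{-3 + n} n^{2} = -3 + \frac{2 n^{3}}{-3 + n}$)
$\left(- 2 \left(2 - 5\right) 1 \left(-3\right) + O{\left(2 \right)}\right)^{2} = \left(- 2 \left(2 - 5\right) 1 \left(-3\right) + \frac{9 - 6 + 2 \cdot 2^{3}}{-3 + 2}\right)^{2} = \left(\left(-2\right) \left(-3\right) 1 \left(-3\right) + \frac{9 - 6 + 2 \cdot 8}{-1}\right)^{2} = \left(6 \cdot 1 \left(-3\right) - \left(9 - 6 + 16\right)\right)^{2} = \left(6 \left(-3\right) - 19\right)^{2} = \left(-18 - 19\right)^{2} = \left(-37\right)^{2} = 1369$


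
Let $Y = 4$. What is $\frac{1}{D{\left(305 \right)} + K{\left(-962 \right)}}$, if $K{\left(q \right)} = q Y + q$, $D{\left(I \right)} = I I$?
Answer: $\frac{1}{88215} \approx 1.1336 \cdot 10^{-5}$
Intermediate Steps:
$D{\left(I \right)} = I^{2}$
$K{\left(q \right)} = 5 q$ ($K{\left(q \right)} = q 4 + q = 4 q + q = 5 q$)
$\frac{1}{D{\left(305 \right)} + K{\left(-962 \right)}} = \frac{1}{305^{2} + 5 \left(-962\right)} = \frac{1}{93025 - 4810} = \frac{1}{88215}$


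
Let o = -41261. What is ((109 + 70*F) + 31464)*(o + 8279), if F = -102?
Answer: -805849206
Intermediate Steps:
((109 + 70*F) + 31464)*(o + 8279) = ((109 + 70*(-102)) + 31464)*(-41261 + 8279) = ((109 - 7140) + 31464)*(-32982) = (-7031 + 31464)*(-32982) = 24433*(-32982) = -805849206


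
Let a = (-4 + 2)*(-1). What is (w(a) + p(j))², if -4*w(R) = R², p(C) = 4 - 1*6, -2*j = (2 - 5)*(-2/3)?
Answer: 9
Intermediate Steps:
a = 2 (a = -2*(-1) = 2)
j = -1 (j = -(2 - 5)*(-2/3)/2 = -(-3)*(-2*⅓)/2 = -(-3)*(-2)/(2*3) = -½*2 = -1)
p(C) = -2 (p(C) = 4 - 6 = -2)
w(R) = -R²/4
(w(a) + p(j))² = (-¼*2² - 2)² = (-¼*4 - 2)² = (-1 - 2)² = (-3)² = 9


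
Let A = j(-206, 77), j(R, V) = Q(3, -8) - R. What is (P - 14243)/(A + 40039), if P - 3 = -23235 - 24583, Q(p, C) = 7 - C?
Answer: -10343/6710 ≈ -1.5414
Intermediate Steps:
j(R, V) = 15 - R (j(R, V) = (7 - 1*(-8)) - R = (7 + 8) - R = 15 - R)
P = -47815 (P = 3 + (-23235 - 24583) = 3 - 47818 = -47815)
A = 221 (A = 15 - 1*(-206) = 15 + 206 = 221)
(P - 14243)/(A + 40039) = (-47815 - 14243)/(221 + 40039) = -62058/40260 = -62058*1/40260 = -10343/6710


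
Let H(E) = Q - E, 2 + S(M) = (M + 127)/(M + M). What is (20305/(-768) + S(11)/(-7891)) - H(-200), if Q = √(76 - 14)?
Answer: -15095164001/66663168 - √62 ≈ -234.31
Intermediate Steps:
S(M) = -2 + (127 + M)/(2*M) (S(M) = -2 + (M + 127)/(M + M) = -2 + (127 + M)/((2*M)) = -2 + (127 + M)*(1/(2*M)) = -2 + (127 + M)/(2*M))
Q = √62 ≈ 7.8740
H(E) = √62 - E
(20305/(-768) + S(11)/(-7891)) - H(-200) = (20305/(-768) + ((½)*(127 - 3*11)/11)/(-7891)) - (√62 - 1*(-200)) = (20305*(-1/768) + ((½)*(1/11)*(127 - 33))*(-1/7891)) - (√62 + 200) = (-20305/768 + ((½)*(1/11)*94)*(-1/7891)) - (200 + √62) = (-20305/768 + (47/11)*(-1/7891)) + (-200 - √62) = (-20305/768 - 47/86801) + (-200 - √62) = -1762530401/66663168 + (-200 - √62) = -15095164001/66663168 - √62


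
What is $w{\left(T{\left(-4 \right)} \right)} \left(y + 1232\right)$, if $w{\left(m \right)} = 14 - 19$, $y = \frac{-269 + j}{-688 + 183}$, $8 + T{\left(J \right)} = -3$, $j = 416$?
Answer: $- \frac{622013}{101} \approx -6158.5$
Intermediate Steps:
$T{\left(J \right)} = -11$ ($T{\left(J \right)} = -8 - 3 = -11$)
$y = - \frac{147}{505}$ ($y = \frac{-269 + 416}{-688 + 183} = \frac{147}{-505} = 147 \left(- \frac{1}{505}\right) = - \frac{147}{505} \approx -0.29109$)
$w{\left(m \right)} = -5$
$w{\left(T{\left(-4 \right)} \right)} \left(y + 1232\right) = - 5 \left(- \frac{147}{505} + 1232\right) = \left(-5\right) \frac{622013}{505} = - \frac{622013}{101}$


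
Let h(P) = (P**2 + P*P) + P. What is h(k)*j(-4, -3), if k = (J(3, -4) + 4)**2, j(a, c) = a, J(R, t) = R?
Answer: -19404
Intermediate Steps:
k = 49 (k = (3 + 4)**2 = 7**2 = 49)
h(P) = P + 2*P**2 (h(P) = (P**2 + P**2) + P = 2*P**2 + P = P + 2*P**2)
h(k)*j(-4, -3) = (49*(1 + 2*49))*(-4) = (49*(1 + 98))*(-4) = (49*99)*(-4) = 4851*(-4) = -19404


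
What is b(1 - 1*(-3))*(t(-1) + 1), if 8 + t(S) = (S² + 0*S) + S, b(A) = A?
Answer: -28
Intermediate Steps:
t(S) = -8 + S + S² (t(S) = -8 + ((S² + 0*S) + S) = -8 + ((S² + 0) + S) = -8 + (S² + S) = -8 + (S + S²) = -8 + S + S²)
b(1 - 1*(-3))*(t(-1) + 1) = (1 - 1*(-3))*((-8 - 1 + (-1)²) + 1) = (1 + 3)*((-8 - 1 + 1) + 1) = 4*(-8 + 1) = 4*(-7) = -28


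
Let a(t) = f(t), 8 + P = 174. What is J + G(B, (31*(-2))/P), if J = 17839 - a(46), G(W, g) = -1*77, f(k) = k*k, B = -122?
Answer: 15646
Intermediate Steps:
P = 166 (P = -8 + 174 = 166)
f(k) = k²
a(t) = t²
G(W, g) = -77
J = 15723 (J = 17839 - 1*46² = 17839 - 1*2116 = 17839 - 2116 = 15723)
J + G(B, (31*(-2))/P) = 15723 - 77 = 15646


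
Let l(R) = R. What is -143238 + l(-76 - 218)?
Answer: -143532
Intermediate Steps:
-143238 + l(-76 - 218) = -143238 + (-76 - 218) = -143238 - 294 = -143532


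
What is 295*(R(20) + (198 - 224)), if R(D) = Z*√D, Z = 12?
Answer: -7670 + 7080*√5 ≈ 8161.4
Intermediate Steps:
R(D) = 12*√D
295*(R(20) + (198 - 224)) = 295*(12*√20 + (198 - 224)) = 295*(12*(2*√5) - 26) = 295*(24*√5 - 26) = 295*(-26 + 24*√5) = -7670 + 7080*√5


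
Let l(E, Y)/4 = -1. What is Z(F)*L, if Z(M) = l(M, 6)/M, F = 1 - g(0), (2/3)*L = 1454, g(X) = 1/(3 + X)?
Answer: -13086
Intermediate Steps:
l(E, Y) = -4 (l(E, Y) = 4*(-1) = -4)
L = 2181 (L = (3/2)*1454 = 2181)
F = ⅔ (F = 1 - 1/(3 + 0) = 1 - 1/3 = 1 - 1*⅓ = 1 - ⅓ = ⅔ ≈ 0.66667)
Z(M) = -4/M
Z(F)*L = -4/⅔*2181 = -4*3/2*2181 = -6*2181 = -13086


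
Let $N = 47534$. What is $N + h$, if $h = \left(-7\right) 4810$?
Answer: $13864$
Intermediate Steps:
$h = -33670$
$N + h = 47534 - 33670 = 13864$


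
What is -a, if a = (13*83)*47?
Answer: -50713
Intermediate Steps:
a = 50713 (a = 1079*47 = 50713)
-a = -1*50713 = -50713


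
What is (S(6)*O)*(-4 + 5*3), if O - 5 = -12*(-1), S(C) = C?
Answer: 1122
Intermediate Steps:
O = 17 (O = 5 - 12*(-1) = 5 + 12 = 17)
(S(6)*O)*(-4 + 5*3) = (6*17)*(-4 + 5*3) = 102*(-4 + 15) = 102*11 = 1122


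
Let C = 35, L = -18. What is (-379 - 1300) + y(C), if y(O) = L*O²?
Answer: -23729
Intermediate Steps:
y(O) = -18*O²
(-379 - 1300) + y(C) = (-379 - 1300) - 18*35² = -1679 - 18*1225 = -1679 - 22050 = -23729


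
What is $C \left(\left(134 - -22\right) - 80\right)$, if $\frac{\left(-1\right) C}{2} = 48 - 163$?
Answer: $17480$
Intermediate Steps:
$C = 230$ ($C = - 2 \left(48 - 163\right) = \left(-2\right) \left(-115\right) = 230$)
$C \left(\left(134 - -22\right) - 80\right) = 230 \left(\left(134 - -22\right) - 80\right) = 230 \left(\left(134 + 22\right) - 80\right) = 230 \left(156 - 80\right) = 230 \cdot 76 = 17480$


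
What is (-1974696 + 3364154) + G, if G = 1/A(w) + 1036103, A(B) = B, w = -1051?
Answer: 2549264610/1051 ≈ 2.4256e+6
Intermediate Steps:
G = 1088944252/1051 (G = 1/(-1051) + 1036103 = -1/1051 + 1036103 = 1088944252/1051 ≈ 1.0361e+6)
(-1974696 + 3364154) + G = (-1974696 + 3364154) + 1088944252/1051 = 1389458 + 1088944252/1051 = 2549264610/1051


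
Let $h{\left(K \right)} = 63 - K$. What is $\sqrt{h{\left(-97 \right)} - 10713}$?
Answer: $i \sqrt{10553} \approx 102.73 i$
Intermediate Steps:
$\sqrt{h{\left(-97 \right)} - 10713} = \sqrt{\left(63 - -97\right) - 10713} = \sqrt{\left(63 + 97\right) - 10713} = \sqrt{160 - 10713} = \sqrt{-10553} = i \sqrt{10553}$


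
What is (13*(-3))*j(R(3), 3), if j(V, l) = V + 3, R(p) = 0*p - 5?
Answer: 78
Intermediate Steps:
R(p) = -5 (R(p) = 0 - 5 = -5)
j(V, l) = 3 + V
(13*(-3))*j(R(3), 3) = (13*(-3))*(3 - 5) = -39*(-2) = 78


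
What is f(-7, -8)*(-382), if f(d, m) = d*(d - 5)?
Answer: -32088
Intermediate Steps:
f(d, m) = d*(-5 + d)
f(-7, -8)*(-382) = -7*(-5 - 7)*(-382) = -7*(-12)*(-382) = 84*(-382) = -32088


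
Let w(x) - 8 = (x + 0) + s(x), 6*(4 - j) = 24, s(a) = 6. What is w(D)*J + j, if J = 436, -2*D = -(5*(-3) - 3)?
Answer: 2180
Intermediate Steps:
D = -9 (D = -(-1)*(5*(-3) - 3)/2 = -(-1)*(-15 - 3)/2 = -(-1)*(-18)/2 = -½*18 = -9)
j = 0 (j = 4 - ⅙*24 = 4 - 4 = 0)
w(x) = 14 + x (w(x) = 8 + ((x + 0) + 6) = 8 + (x + 6) = 8 + (6 + x) = 14 + x)
w(D)*J + j = (14 - 9)*436 + 0 = 5*436 + 0 = 2180 + 0 = 2180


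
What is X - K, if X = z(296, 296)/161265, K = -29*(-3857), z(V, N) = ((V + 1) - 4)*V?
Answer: -18037887317/161265 ≈ -1.1185e+5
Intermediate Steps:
z(V, N) = V*(-3 + V) (z(V, N) = ((1 + V) - 4)*V = (-3 + V)*V = V*(-3 + V))
K = 111853
X = 86728/161265 (X = (296*(-3 + 296))/161265 = (296*293)*(1/161265) = 86728*(1/161265) = 86728/161265 ≈ 0.53780)
X - K = 86728/161265 - 1*111853 = 86728/161265 - 111853 = -18037887317/161265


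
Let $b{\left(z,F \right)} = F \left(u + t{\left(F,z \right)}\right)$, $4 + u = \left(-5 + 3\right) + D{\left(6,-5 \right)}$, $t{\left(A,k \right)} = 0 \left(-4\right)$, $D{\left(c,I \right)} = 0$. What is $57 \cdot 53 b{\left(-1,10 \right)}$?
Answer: $-181260$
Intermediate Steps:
$t{\left(A,k \right)} = 0$
$u = -6$ ($u = -4 + \left(\left(-5 + 3\right) + 0\right) = -4 + \left(-2 + 0\right) = -4 - 2 = -6$)
$b{\left(z,F \right)} = - 6 F$ ($b{\left(z,F \right)} = F \left(-6 + 0\right) = F \left(-6\right) = - 6 F$)
$57 \cdot 53 b{\left(-1,10 \right)} = 57 \cdot 53 \left(\left(-6\right) 10\right) = 3021 \left(-60\right) = -181260$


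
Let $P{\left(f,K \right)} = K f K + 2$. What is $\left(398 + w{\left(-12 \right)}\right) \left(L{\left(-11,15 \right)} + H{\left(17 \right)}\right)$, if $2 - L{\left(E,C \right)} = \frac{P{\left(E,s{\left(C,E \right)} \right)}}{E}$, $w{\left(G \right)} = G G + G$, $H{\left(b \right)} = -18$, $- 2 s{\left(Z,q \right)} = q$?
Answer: $- \frac{537155}{22} \approx -24416.0$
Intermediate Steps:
$s{\left(Z,q \right)} = - \frac{q}{2}$
$P{\left(f,K \right)} = 2 + f K^{2}$ ($P{\left(f,K \right)} = f K^{2} + 2 = 2 + f K^{2}$)
$w{\left(G \right)} = G + G^{2}$ ($w{\left(G \right)} = G^{2} + G = G + G^{2}$)
$L{\left(E,C \right)} = 2 - \frac{2 + \frac{E^{3}}{4}}{E}$ ($L{\left(E,C \right)} = 2 - \frac{2 + E \left(- \frac{E}{2}\right)^{2}}{E} = 2 - \frac{2 + E \frac{E^{2}}{4}}{E} = 2 - \frac{2 + \frac{E^{3}}{4}}{E}$)
$\left(398 + w{\left(-12 \right)}\right) \left(L{\left(-11,15 \right)} + H{\left(17 \right)}\right) = \left(398 - 12 \left(1 - 12\right)\right) \left(\left(2 - \frac{2}{-11} - \frac{\left(-11\right)^{2}}{4}\right) - 18\right) = \left(398 - -132\right) \left(\left(2 - - \frac{2}{11} - \frac{121}{4}\right) - 18\right) = \left(398 + 132\right) \left(\left(2 + \frac{2}{11} - \frac{121}{4}\right) - 18\right) = 530 \left(- \frac{1235}{44} - 18\right) = 530 \left(- \frac{2027}{44}\right) = - \frac{537155}{22}$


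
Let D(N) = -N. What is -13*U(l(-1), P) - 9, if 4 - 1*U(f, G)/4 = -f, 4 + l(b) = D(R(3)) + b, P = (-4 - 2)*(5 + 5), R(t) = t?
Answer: 199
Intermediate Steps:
P = -60 (P = -6*10 = -60)
l(b) = -7 + b (l(b) = -4 + (-1*3 + b) = -4 + (-3 + b) = -7 + b)
U(f, G) = 16 + 4*f (U(f, G) = 16 - (-4)*f = 16 + 4*f)
-13*U(l(-1), P) - 9 = -13*(16 + 4*(-7 - 1)) - 9 = -13*(16 + 4*(-8)) - 9 = -13*(16 - 32) - 9 = -13*(-16) - 9 = 208 - 9 = 199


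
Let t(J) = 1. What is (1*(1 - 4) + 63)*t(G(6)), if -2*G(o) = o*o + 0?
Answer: 60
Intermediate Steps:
G(o) = -o²/2 (G(o) = -(o*o + 0)/2 = -(o² + 0)/2 = -o²/2)
(1*(1 - 4) + 63)*t(G(6)) = (1*(1 - 4) + 63)*1 = (1*(-3) + 63)*1 = (-3 + 63)*1 = 60*1 = 60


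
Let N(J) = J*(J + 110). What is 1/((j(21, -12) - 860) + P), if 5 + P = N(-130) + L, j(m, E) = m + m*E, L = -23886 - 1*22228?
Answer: -1/44610 ≈ -2.2416e-5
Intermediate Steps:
L = -46114 (L = -23886 - 22228 = -46114)
j(m, E) = m + E*m
N(J) = J*(110 + J)
P = -43519 (P = -5 + (-130*(110 - 130) - 46114) = -5 + (-130*(-20) - 46114) = -5 + (2600 - 46114) = -5 - 43514 = -43519)
1/((j(21, -12) - 860) + P) = 1/((21*(1 - 12) - 860) - 43519) = 1/((21*(-11) - 860) - 43519) = 1/((-231 - 860) - 43519) = 1/(-1091 - 43519) = 1/(-44610) = -1/44610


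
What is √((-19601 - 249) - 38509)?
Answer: 7*I*√1191 ≈ 241.58*I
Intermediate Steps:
√((-19601 - 249) - 38509) = √(-19850 - 38509) = √(-58359) = 7*I*√1191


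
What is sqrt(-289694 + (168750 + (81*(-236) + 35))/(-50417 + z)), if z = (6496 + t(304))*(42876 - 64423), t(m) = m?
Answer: I*sqrt(6223429560532957315939)/146570017 ≈ 538.23*I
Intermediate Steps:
z = -146519600 (z = (6496 + 304)*(42876 - 64423) = 6800*(-21547) = -146519600)
sqrt(-289694 + (168750 + (81*(-236) + 35))/(-50417 + z)) = sqrt(-289694 + (168750 + (81*(-236) + 35))/(-50417 - 146519600)) = sqrt(-289694 + (168750 + (-19116 + 35))/(-146570017)) = sqrt(-289694 + (168750 - 19081)*(-1/146570017)) = sqrt(-289694 + 149669*(-1/146570017)) = sqrt(-289694 - 149669/146570017) = sqrt(-42460454654467/146570017) = I*sqrt(6223429560532957315939)/146570017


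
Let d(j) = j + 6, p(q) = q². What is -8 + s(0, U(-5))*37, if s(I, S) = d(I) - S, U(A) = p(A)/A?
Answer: 399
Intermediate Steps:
d(j) = 6 + j
U(A) = A (U(A) = A²/A = A)
s(I, S) = 6 + I - S (s(I, S) = (6 + I) - S = 6 + I - S)
-8 + s(0, U(-5))*37 = -8 + (6 + 0 - 1*(-5))*37 = -8 + (6 + 0 + 5)*37 = -8 + 11*37 = -8 + 407 = 399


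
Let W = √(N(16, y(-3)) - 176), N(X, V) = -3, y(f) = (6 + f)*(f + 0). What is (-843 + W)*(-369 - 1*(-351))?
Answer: 15174 - 18*I*√179 ≈ 15174.0 - 240.82*I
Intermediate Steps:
y(f) = f*(6 + f) (y(f) = (6 + f)*f = f*(6 + f))
W = I*√179 (W = √(-3 - 176) = √(-179) = I*√179 ≈ 13.379*I)
(-843 + W)*(-369 - 1*(-351)) = (-843 + I*√179)*(-369 - 1*(-351)) = (-843 + I*√179)*(-369 + 351) = (-843 + I*√179)*(-18) = 15174 - 18*I*√179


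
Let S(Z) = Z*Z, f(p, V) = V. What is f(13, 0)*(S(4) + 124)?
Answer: 0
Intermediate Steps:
S(Z) = Z²
f(13, 0)*(S(4) + 124) = 0*(4² + 124) = 0*(16 + 124) = 0*140 = 0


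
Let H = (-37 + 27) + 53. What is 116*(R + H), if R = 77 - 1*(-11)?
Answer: 15196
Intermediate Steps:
R = 88 (R = 77 + 11 = 88)
H = 43 (H = -10 + 53 = 43)
116*(R + H) = 116*(88 + 43) = 116*131 = 15196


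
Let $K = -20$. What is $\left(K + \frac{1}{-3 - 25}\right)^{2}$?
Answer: $\frac{314721}{784} \approx 401.43$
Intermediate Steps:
$\left(K + \frac{1}{-3 - 25}\right)^{2} = \left(-20 + \frac{1}{-3 - 25}\right)^{2} = \left(-20 + \frac{1}{-28}\right)^{2} = \left(-20 - \frac{1}{28}\right)^{2} = \left(- \frac{561}{28}\right)^{2} = \frac{314721}{784}$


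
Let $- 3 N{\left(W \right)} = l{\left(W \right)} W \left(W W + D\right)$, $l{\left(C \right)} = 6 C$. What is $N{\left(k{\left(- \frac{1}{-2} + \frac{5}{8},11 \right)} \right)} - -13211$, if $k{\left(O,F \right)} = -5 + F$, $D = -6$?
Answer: $11051$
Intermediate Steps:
$N{\left(W \right)} = - 2 W^{2} \left(-6 + W^{2}\right)$ ($N{\left(W \right)} = - \frac{6 W W \left(W W - 6\right)}{3} = - \frac{6 W^{2} \left(W^{2} - 6\right)}{3} = - \frac{6 W^{2} \left(-6 + W^{2}\right)}{3} = - 2 W^{2} \left(-6 + W^{2}\right)$)
$N{\left(k{\left(- \frac{1}{-2} + \frac{5}{8},11 \right)} \right)} - -13211 = 2 \left(-5 + 11\right)^{2} \left(6 - \left(-5 + 11\right)^{2}\right) - -13211 = 2 \cdot 6^{2} \left(6 - 6^{2}\right) + 13211 = 2 \cdot 36 \left(6 - 36\right) + 13211 = 2 \cdot 36 \left(-30\right) + 13211 = -2160 + 13211 = 11051$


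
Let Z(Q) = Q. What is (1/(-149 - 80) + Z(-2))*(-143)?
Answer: 65637/229 ≈ 286.62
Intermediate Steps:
(1/(-149 - 80) + Z(-2))*(-143) = (1/(-149 - 80) - 2)*(-143) = (1/(-229) - 2)*(-143) = (-1/229 - 2)*(-143) = -459/229*(-143) = 65637/229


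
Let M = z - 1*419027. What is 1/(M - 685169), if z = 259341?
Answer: -1/844855 ≈ -1.1836e-6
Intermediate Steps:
M = -159686 (M = 259341 - 1*419027 = 259341 - 419027 = -159686)
1/(M - 685169) = 1/(-159686 - 685169) = 1/(-844855) = -1/844855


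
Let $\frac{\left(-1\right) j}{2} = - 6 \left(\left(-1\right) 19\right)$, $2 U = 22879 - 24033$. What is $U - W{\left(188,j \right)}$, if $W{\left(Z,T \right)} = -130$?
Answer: $-447$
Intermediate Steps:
$U = -577$ ($U = \frac{22879 - 24033}{2} = \frac{1}{2} \left(-1154\right) = -577$)
$j = -228$ ($j = - 2 \left(- 6 \left(\left(-1\right) 19\right)\right) = - 2 \left(\left(-6\right) \left(-19\right)\right) = \left(-2\right) 114 = -228$)
$U - W{\left(188,j \right)} = -577 - -130 = -577 + 130 = -447$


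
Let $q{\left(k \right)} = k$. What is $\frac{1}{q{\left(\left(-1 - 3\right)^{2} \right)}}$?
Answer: $\frac{1}{16} \approx 0.0625$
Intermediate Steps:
$\frac{1}{q{\left(\left(-1 - 3\right)^{2} \right)}} = \frac{1}{\left(-1 - 3\right)^{2}} = \frac{1}{\left(-4\right)^{2}} = \frac{1}{16}$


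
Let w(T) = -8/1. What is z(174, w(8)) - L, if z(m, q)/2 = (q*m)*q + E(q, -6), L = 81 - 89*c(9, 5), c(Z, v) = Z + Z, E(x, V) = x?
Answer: 23777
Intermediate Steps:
c(Z, v) = 2*Z
w(T) = -8 (w(T) = -8*1 = -8)
L = -1521 (L = 81 - 178*9 = 81 - 89*18 = 81 - 1602 = -1521)
z(m, q) = 2*q + 2*m*q² (z(m, q) = 2*((q*m)*q + q) = 2*((m*q)*q + q) = 2*(m*q² + q) = 2*(q + m*q²) = 2*q + 2*m*q²)
z(174, w(8)) - L = 2*(-8)*(1 + 174*(-8)) - 1*(-1521) = 2*(-8)*(1 - 1392) + 1521 = 2*(-8)*(-1391) + 1521 = 22256 + 1521 = 23777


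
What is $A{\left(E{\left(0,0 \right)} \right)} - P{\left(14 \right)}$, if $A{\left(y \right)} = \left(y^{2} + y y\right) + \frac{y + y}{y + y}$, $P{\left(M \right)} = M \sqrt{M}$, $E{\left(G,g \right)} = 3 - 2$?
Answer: $3 - 14 \sqrt{14} \approx -49.383$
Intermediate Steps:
$E{\left(G,g \right)} = 1$
$P{\left(M \right)} = M^{\frac{3}{2}}$
$A{\left(y \right)} = 1 + 2 y^{2}$ ($A{\left(y \right)} = \left(y^{2} + y^{2}\right) + \frac{2 y}{2 y} = 2 y^{2} + 2 y \frac{1}{2 y} = 2 y^{2} + 1 = 1 + 2 y^{2}$)
$A{\left(E{\left(0,0 \right)} \right)} - P{\left(14 \right)} = \left(1 + 2 \cdot 1^{2}\right) - 14^{\frac{3}{2}} = \left(1 + 2 \cdot 1\right) - 14 \sqrt{14} = \left(1 + 2\right) - 14 \sqrt{14} = 3 - 14 \sqrt{14}$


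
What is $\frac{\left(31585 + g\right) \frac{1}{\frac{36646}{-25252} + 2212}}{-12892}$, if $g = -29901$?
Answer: $- \frac{5315546}{89955183747} \approx -5.9091 \cdot 10^{-5}$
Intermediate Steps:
$\frac{\left(31585 + g\right) \frac{1}{\frac{36646}{-25252} + 2212}}{-12892} = \frac{\left(31585 - 29901\right) \frac{1}{\frac{36646}{-25252} + 2212}}{-12892} = \frac{1684}{36646 \left(- \frac{1}{25252}\right) + 2212} \left(- \frac{1}{12892}\right) = \frac{1684}{- \frac{18323}{12626} + 2212} \left(- \frac{1}{12892}\right) = \frac{1684}{\frac{27910389}{12626}} \left(- \frac{1}{12892}\right) = 1684 \cdot \frac{12626}{27910389} \left(- \frac{1}{12892}\right) = \frac{21262184}{27910389} \left(- \frac{1}{12892}\right) = - \frac{5315546}{89955183747}$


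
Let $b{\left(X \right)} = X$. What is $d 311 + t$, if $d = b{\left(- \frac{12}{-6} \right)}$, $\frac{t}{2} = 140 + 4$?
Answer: $910$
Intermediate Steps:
$t = 288$ ($t = 2 \left(140 + 4\right) = 2 \cdot 144 = 288$)
$d = 2$ ($d = - \frac{12}{-6} = \left(-12\right) \left(- \frac{1}{6}\right) = 2$)
$d 311 + t = 2 \cdot 311 + 288 = 622 + 288 = 910$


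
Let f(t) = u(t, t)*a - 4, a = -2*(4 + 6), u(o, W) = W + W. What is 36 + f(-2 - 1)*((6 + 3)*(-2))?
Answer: -2052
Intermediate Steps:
u(o, W) = 2*W
a = -20 (a = -2*10 = -20)
f(t) = -4 - 40*t (f(t) = (2*t)*(-20) - 4 = -40*t - 4 = -4 - 40*t)
36 + f(-2 - 1)*((6 + 3)*(-2)) = 36 + (-4 - 40*(-2 - 1))*((6 + 3)*(-2)) = 36 + (-4 - 40*(-3))*(9*(-2)) = 36 + (-4 + 120)*(-18) = 36 + 116*(-18) = 36 - 2088 = -2052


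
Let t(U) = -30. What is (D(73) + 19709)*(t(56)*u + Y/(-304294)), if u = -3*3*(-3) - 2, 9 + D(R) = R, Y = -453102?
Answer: -2251822380327/152147 ≈ -1.4800e+7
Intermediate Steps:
D(R) = -9 + R
u = 25 (u = -9*(-3) - 2 = 27 - 2 = 25)
(D(73) + 19709)*(t(56)*u + Y/(-304294)) = ((-9 + 73) + 19709)*(-30*25 - 453102/(-304294)) = (64 + 19709)*(-750 - 453102*(-1/304294)) = 19773*(-750 + 226551/152147) = 19773*(-113883699/152147) = -2251822380327/152147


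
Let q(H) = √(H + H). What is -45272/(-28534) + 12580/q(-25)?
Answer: 22636/14267 - 1258*I*√2 ≈ 1.5866 - 1779.1*I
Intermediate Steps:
q(H) = √2*√H (q(H) = √(2*H) = √2*√H)
-45272/(-28534) + 12580/q(-25) = -45272/(-28534) + 12580/((√2*√(-25))) = -45272*(-1/28534) + 12580/((√2*(5*I))) = 22636/14267 + 12580/((5*I*√2)) = 22636/14267 + 12580*(-I*√2/10) = 22636/14267 - 1258*I*√2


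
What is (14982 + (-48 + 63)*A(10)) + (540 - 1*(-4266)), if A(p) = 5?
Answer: 19863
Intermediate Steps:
(14982 + (-48 + 63)*A(10)) + (540 - 1*(-4266)) = (14982 + (-48 + 63)*5) + (540 - 1*(-4266)) = (14982 + 15*5) + (540 + 4266) = (14982 + 75) + 4806 = 15057 + 4806 = 19863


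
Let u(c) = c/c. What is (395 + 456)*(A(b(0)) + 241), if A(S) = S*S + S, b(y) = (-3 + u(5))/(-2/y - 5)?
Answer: 205091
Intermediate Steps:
u(c) = 1
b(y) = -2/(-5 - 2/y) (b(y) = (-3 + 1)/(-2/y - 5) = -2/(-5 - 2/y))
A(S) = S + S**2 (A(S) = S**2 + S = S + S**2)
(395 + 456)*(A(b(0)) + 241) = (395 + 456)*((2*0/(2 + 5*0))*(1 + 2*0/(2 + 5*0)) + 241) = 851*((2*0/(2 + 0))*(1 + 2*0/(2 + 0)) + 241) = 851*((2*0/2)*(1 + 2*0/2) + 241) = 851*((2*0*(1/2))*(1 + 2*0*(1/2)) + 241) = 851*(0*(1 + 0) + 241) = 851*(0*1 + 241) = 851*(0 + 241) = 851*241 = 205091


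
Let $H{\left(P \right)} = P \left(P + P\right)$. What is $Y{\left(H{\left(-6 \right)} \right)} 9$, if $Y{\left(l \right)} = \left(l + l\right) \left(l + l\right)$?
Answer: $186624$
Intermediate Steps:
$H{\left(P \right)} = 2 P^{2}$ ($H{\left(P \right)} = P 2 P = 2 P^{2}$)
$Y{\left(l \right)} = 4 l^{2}$ ($Y{\left(l \right)} = 2 l 2 l = 4 l^{2}$)
$Y{\left(H{\left(-6 \right)} \right)} 9 = 4 \left(2 \left(-6\right)^{2}\right)^{2} \cdot 9 = 4 \left(2 \cdot 36\right)^{2} \cdot 9 = 4 \cdot 72^{2} \cdot 9 = 4 \cdot 5184 \cdot 9 = 20736 \cdot 9 = 186624$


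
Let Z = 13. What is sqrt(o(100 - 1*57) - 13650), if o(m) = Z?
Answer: I*sqrt(13637) ≈ 116.78*I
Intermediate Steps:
o(m) = 13
sqrt(o(100 - 1*57) - 13650) = sqrt(13 - 13650) = sqrt(-13637) = I*sqrt(13637)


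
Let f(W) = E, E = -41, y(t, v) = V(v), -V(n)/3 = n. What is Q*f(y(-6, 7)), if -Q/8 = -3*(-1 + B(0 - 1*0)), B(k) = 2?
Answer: -984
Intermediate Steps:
V(n) = -3*n
y(t, v) = -3*v
f(W) = -41
Q = 24 (Q = -(-24)*(-1 + 2) = -(-24) = -8*(-3) = 24)
Q*f(y(-6, 7)) = 24*(-41) = -984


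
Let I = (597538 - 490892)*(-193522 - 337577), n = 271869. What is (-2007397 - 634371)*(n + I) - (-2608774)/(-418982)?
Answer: 31345703051310960859093/209491 ≈ 1.4963e+17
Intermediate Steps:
I = -56639583954 (I = 106646*(-531099) = -56639583954)
(-2007397 - 634371)*(n + I) - (-2608774)/(-418982) = (-2007397 - 634371)*(271869 - 56639583954) - (-2608774)/(-418982) = -2641768*(-56639312085) - (-2608774)*(-1)/418982 = 149627922208166280 - 1*1304387/209491 = 149627922208166280 - 1304387/209491 = 31345703051310960859093/209491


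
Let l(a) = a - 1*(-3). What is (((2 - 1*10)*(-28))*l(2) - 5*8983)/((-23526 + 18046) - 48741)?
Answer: 43795/54221 ≈ 0.80771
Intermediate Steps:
l(a) = 3 + a (l(a) = a + 3 = 3 + a)
(((2 - 1*10)*(-28))*l(2) - 5*8983)/((-23526 + 18046) - 48741) = (((2 - 1*10)*(-28))*(3 + 2) - 5*8983)/((-23526 + 18046) - 48741) = (((2 - 10)*(-28))*5 - 44915)/(-5480 - 48741) = (-8*(-28)*5 - 44915)/(-54221) = (224*5 - 44915)*(-1/54221) = (1120 - 44915)*(-1/54221) = -43795*(-1/54221) = 43795/54221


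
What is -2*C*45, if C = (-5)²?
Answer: -2250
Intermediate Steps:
C = 25
-2*C*45 = -2*25*45 = -50*45 = -2250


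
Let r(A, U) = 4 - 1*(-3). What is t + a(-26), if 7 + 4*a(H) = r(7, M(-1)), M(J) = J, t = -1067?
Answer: -1067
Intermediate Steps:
r(A, U) = 7 (r(A, U) = 4 + 3 = 7)
a(H) = 0 (a(H) = -7/4 + (1/4)*7 = -7/4 + 7/4 = 0)
t + a(-26) = -1067 + 0 = -1067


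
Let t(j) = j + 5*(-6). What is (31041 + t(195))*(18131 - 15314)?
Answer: 87907302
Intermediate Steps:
t(j) = -30 + j (t(j) = j - 30 = -30 + j)
(31041 + t(195))*(18131 - 15314) = (31041 + (-30 + 195))*(18131 - 15314) = (31041 + 165)*2817 = 31206*2817 = 87907302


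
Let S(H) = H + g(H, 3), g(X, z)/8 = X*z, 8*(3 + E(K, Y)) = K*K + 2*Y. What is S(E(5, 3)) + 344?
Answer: 2927/8 ≈ 365.88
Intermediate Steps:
E(K, Y) = -3 + Y/4 + K**2/8 (E(K, Y) = -3 + (K*K + 2*Y)/8 = -3 + (K**2 + 2*Y)/8 = -3 + (Y/4 + K**2/8) = -3 + Y/4 + K**2/8)
g(X, z) = 8*X*z (g(X, z) = 8*(X*z) = 8*X*z)
S(H) = 25*H (S(H) = H + 8*H*3 = H + 24*H = 25*H)
S(E(5, 3)) + 344 = 25*(-3 + (1/4)*3 + (1/8)*5**2) + 344 = 25*(-3 + 3/4 + (1/8)*25) + 344 = 25*(-3 + 3/4 + 25/8) + 344 = 25*(7/8) + 344 = 175/8 + 344 = 2927/8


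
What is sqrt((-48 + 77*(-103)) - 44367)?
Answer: I*sqrt(52346) ≈ 228.79*I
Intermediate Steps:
sqrt((-48 + 77*(-103)) - 44367) = sqrt((-48 - 7931) - 44367) = sqrt(-7979 - 44367) = sqrt(-52346) = I*sqrt(52346)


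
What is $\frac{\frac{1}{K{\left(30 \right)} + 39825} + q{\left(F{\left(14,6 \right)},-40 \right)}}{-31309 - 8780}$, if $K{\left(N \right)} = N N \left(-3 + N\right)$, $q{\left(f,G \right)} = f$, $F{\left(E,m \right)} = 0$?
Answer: $- \frac{1}{2570707125} \approx -3.89 \cdot 10^{-10}$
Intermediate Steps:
$K{\left(N \right)} = N^{2} \left(-3 + N\right)$
$\frac{\frac{1}{K{\left(30 \right)} + 39825} + q{\left(F{\left(14,6 \right)},-40 \right)}}{-31309 - 8780} = \frac{\frac{1}{30^{2} \left(-3 + 30\right) + 39825} + 0}{-31309 - 8780} = \frac{\frac{1}{900 \cdot 27 + 39825} + 0}{-40089} = \left(\frac{1}{24300 + 39825} + 0\right) \left(- \frac{1}{40089}\right) = \left(\frac{1}{64125} + 0\right) \left(- \frac{1}{40089}\right) = \frac{1}{64125} \left(- \frac{1}{40089}\right) = - \frac{1}{2570707125}$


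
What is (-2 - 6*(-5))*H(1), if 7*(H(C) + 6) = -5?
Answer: -188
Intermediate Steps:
H(C) = -47/7 (H(C) = -6 + (⅐)*(-5) = -6 - 5/7 = -47/7)
(-2 - 6*(-5))*H(1) = (-2 - 6*(-5))*(-47/7) = (-2 + 30)*(-47/7) = 28*(-47/7) = -188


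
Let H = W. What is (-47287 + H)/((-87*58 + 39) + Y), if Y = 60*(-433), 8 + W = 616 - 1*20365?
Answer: 22348/10329 ≈ 2.1636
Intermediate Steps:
W = -19757 (W = -8 + (616 - 1*20365) = -8 + (616 - 20365) = -8 - 19749 = -19757)
H = -19757
Y = -25980
(-47287 + H)/((-87*58 + 39) + Y) = (-47287 - 19757)/((-87*58 + 39) - 25980) = -67044/((-5046 + 39) - 25980) = -67044/(-5007 - 25980) = -67044/(-30987) = -67044*(-1/30987) = 22348/10329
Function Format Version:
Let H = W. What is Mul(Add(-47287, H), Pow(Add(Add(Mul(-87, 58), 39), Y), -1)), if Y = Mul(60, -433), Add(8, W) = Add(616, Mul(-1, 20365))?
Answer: Rational(22348, 10329) ≈ 2.1636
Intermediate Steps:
W = -19757 (W = Add(-8, Add(616, Mul(-1, 20365))) = Add(-8, Add(616, -20365)) = Add(-8, -19749) = -19757)
H = -19757
Y = -25980
Mul(Add(-47287, H), Pow(Add(Add(Mul(-87, 58), 39), Y), -1)) = Mul(Add(-47287, -19757), Pow(Add(Add(Mul(-87, 58), 39), -25980), -1)) = Mul(-67044, Pow(Add(Add(-5046, 39), -25980), -1)) = Mul(-67044, Pow(Add(-5007, -25980), -1)) = Mul(-67044, Pow(-30987, -1)) = Mul(-67044, Rational(-1, 30987)) = Rational(22348, 10329)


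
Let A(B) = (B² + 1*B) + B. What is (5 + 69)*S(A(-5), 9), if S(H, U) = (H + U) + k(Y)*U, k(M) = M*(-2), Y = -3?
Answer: 5772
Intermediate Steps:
k(M) = -2*M
A(B) = B² + 2*B (A(B) = (B² + B) + B = (B + B²) + B = B² + 2*B)
S(H, U) = H + 7*U (S(H, U) = (H + U) + (-2*(-3))*U = (H + U) + 6*U = H + 7*U)
(5 + 69)*S(A(-5), 9) = (5 + 69)*(-5*(2 - 5) + 7*9) = 74*(-5*(-3) + 63) = 74*(15 + 63) = 74*78 = 5772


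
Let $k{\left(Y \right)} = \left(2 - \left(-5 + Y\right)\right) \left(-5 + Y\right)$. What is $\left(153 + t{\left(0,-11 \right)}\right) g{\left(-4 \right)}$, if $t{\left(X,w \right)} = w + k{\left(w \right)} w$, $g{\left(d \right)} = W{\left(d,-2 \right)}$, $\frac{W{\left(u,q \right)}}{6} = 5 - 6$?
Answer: $-19860$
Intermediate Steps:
$W{\left(u,q \right)} = -6$ ($W{\left(u,q \right)} = 6 \left(5 - 6\right) = 6 \left(-1\right) = -6$)
$g{\left(d \right)} = -6$
$k{\left(Y \right)} = \left(-5 + Y\right) \left(7 - Y\right)$ ($k{\left(Y \right)} = \left(7 - Y\right) \left(-5 + Y\right) = \left(-5 + Y\right) \left(7 - Y\right)$)
$t{\left(X,w \right)} = w + w \left(-35 - w^{2} + 12 w\right)$ ($t{\left(X,w \right)} = w + \left(-35 - w^{2} + 12 w\right) w = w + w \left(-35 - w^{2} + 12 w\right)$)
$\left(153 + t{\left(0,-11 \right)}\right) g{\left(-4 \right)} = \left(153 - 11 \left(-34 - \left(-11\right)^{2} + 12 \left(-11\right)\right)\right) \left(-6\right) = \left(153 - 11 \left(-34 - 121 - 132\right)\right) \left(-6\right) = \left(153 - -3157\right) \left(-6\right) = \left(153 + 3157\right) \left(-6\right) = 3310 \left(-6\right) = -19860$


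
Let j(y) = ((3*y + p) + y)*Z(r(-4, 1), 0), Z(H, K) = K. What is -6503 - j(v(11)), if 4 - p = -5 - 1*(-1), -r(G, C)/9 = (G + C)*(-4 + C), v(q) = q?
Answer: -6503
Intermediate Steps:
r(G, C) = -9*(-4 + C)*(C + G) (r(G, C) = -9*(G + C)*(-4 + C) = -9*(C + G)*(-4 + C) = -9*(-4 + C)*(C + G))
p = 8 (p = 4 - (-5 - 1*(-1)) = 4 - (-5 + 1) = 4 - 1*(-4) = 4 + 4 = 8)
j(y) = 0 (j(y) = ((3*y + 8) + y)*0 = ((8 + 3*y) + y)*0 = (8 + 4*y)*0 = 0)
-6503 - j(v(11)) = -6503 - 1*0 = -6503 + 0 = -6503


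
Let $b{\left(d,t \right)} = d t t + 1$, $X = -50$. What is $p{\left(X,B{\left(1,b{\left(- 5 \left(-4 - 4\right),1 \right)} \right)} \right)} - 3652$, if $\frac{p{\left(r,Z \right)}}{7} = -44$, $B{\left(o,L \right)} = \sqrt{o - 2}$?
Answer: $-3960$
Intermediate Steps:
$b{\left(d,t \right)} = 1 + d t^{2}$ ($b{\left(d,t \right)} = d t^{2} + 1 = 1 + d t^{2}$)
$B{\left(o,L \right)} = \sqrt{-2 + o}$
$p{\left(r,Z \right)} = -308$ ($p{\left(r,Z \right)} = 7 \left(-44\right) = -308$)
$p{\left(X,B{\left(1,b{\left(- 5 \left(-4 - 4\right),1 \right)} \right)} \right)} - 3652 = -308 - 3652 = -3960$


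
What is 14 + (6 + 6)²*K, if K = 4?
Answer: 590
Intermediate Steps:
14 + (6 + 6)²*K = 14 + (6 + 6)²*4 = 14 + 12²*4 = 14 + 144*4 = 14 + 576 = 590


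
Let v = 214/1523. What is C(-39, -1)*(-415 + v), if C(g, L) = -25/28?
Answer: 15795775/42644 ≈ 370.41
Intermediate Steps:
C(g, L) = -25/28 (C(g, L) = -25*1/28 = -25/28)
v = 214/1523 (v = 214*(1/1523) = 214/1523 ≈ 0.14051)
C(-39, -1)*(-415 + v) = -25*(-415 + 214/1523)/28 = -25/28*(-631831/1523) = 15795775/42644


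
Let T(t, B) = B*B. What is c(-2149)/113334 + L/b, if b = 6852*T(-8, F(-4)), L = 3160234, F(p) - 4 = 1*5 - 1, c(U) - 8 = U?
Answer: 9922863103/1380559232 ≈ 7.1876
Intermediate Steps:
c(U) = 8 + U
F(p) = 8 (F(p) = 4 + (1*5 - 1) = 4 + (5 - 1) = 4 + 4 = 8)
T(t, B) = B²
b = 438528 (b = 6852*8² = 6852*64 = 438528)
c(-2149)/113334 + L/b = (8 - 2149)/113334 + 3160234/438528 = -2141*1/113334 + 3160234*(1/438528) = -2141/113334 + 1580117/219264 = 9922863103/1380559232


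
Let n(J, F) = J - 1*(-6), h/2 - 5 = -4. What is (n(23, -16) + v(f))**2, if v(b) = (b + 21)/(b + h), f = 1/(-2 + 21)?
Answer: 2343961/1521 ≈ 1541.1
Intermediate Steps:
h = 2 (h = 10 + 2*(-4) = 10 - 8 = 2)
f = 1/19 ≈ 0.052632
v(b) = (21 + b)/(2 + b) (v(b) = (b + 21)/(b + 2) = (21 + b)/(2 + b))
n(J, F) = 6 + J (n(J, F) = J + 6 = 6 + J)
(n(23, -16) + v(f))**2 = ((6 + 23) + (21 + 1/19)/(2 + 1/19))**2 = (29 + (400/19)/(39/19))**2 = (29 + (19/39)*(400/19))**2 = (29 + 400/39)**2 = (1531/39)**2 = 2343961/1521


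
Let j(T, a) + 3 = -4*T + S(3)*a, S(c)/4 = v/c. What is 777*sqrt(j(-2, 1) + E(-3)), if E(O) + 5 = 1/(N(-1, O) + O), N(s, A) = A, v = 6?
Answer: 259*sqrt(282)/2 ≈ 2174.7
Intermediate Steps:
S(c) = 24/c (S(c) = 4*(6/c) = 24/c)
j(T, a) = -3 - 4*T + 8*a (j(T, a) = -3 + (-4*T + (24/3)*a) = -3 + (-4*T + (24*(1/3))*a) = -3 + (-4*T + 8*a) = -3 - 4*T + 8*a)
E(O) = -5 + 1/(2*O) (E(O) = -5 + 1/(O + O) = -5 + 1/(2*O))
777*sqrt(j(-2, 1) + E(-3)) = 777*sqrt((-3 - 4*(-2) + 8*1) + (-5 + (1/2)/(-3))) = 777*sqrt((-3 + 8 + 8) + (-5 + (1/2)*(-1/3))) = 777*sqrt(13 + (-5 - 1/6)) = 777*sqrt(13 - 31/6) = 777*sqrt(47/6) = 777*(sqrt(282)/6) = 259*sqrt(282)/2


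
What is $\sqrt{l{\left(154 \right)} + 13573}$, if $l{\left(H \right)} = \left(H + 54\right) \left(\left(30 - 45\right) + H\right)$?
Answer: $\sqrt{42485} \approx 206.12$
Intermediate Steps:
$l{\left(H \right)} = \left(-15 + H\right) \left(54 + H\right)$ ($l{\left(H \right)} = \left(54 + H\right) \left(-15 + H\right) = \left(-15 + H\right) \left(54 + H\right)$)
$\sqrt{l{\left(154 \right)} + 13573} = \sqrt{\left(-810 + 154^{2} + 39 \cdot 154\right) + 13573} = \sqrt{\left(-810 + 23716 + 6006\right) + 13573} = \sqrt{28912 + 13573} = \sqrt{42485}$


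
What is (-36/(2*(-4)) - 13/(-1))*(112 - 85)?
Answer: 945/2 ≈ 472.50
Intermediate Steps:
(-36/(2*(-4)) - 13/(-1))*(112 - 85) = (-36/(-8) - 13*(-1))*27 = (-36*(-⅛) + 13)*27 = (9/2 + 13)*27 = (35/2)*27 = 945/2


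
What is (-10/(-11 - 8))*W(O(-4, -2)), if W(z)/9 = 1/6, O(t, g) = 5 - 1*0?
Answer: 15/19 ≈ 0.78947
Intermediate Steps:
O(t, g) = 5 (O(t, g) = 5 + 0 = 5)
W(z) = 3/2 (W(z) = 9/6 = 9*(⅙) = 3/2)
(-10/(-11 - 8))*W(O(-4, -2)) = (-10/(-11 - 8))*(3/2) = (-10/(-19))*(3/2) = -1/19*(-10)*(3/2) = (10/19)*(3/2) = 15/19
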